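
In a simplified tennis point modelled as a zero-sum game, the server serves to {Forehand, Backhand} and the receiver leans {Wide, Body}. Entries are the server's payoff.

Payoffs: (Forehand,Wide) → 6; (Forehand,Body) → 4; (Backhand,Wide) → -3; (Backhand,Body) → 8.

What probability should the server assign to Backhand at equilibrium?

2/13

Row minima: Forehand → 4, Backhand → -3; maximin = 4.
Column maxima: Wide → 6, Body → 8; minimax = 6.
4 ≠ 6, so there is no saddle point; optimal play is mixed.
Let the server play Forehand with probability p. Expected payoff against Wide: 6p + (-3)(1−p) = 9p − 3; against Body: 4p + 8(1−p) = −4p + 8.
Setting these equal: 9p − 3 = −4p + 8 ⇒ 13p = 11 ⇒ p = 11/13, and the value is (9)·(11/13) − 3 = 60/13.
For the receiver: with q = P(Wide), equating Forehand's and Backhand's payoffs gives 2q + 4 = −11q + 8 ⇒ q = 4/13.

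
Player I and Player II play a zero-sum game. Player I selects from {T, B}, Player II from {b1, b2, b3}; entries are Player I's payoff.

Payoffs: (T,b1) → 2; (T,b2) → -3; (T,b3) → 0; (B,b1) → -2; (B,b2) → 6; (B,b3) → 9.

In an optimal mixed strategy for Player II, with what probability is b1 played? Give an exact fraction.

Row minima: T → -3, B → -2; maximin = -2.
Column maxima: b1 → 2, b2 → 6, b3 → 9; minimax = 2.
-2 ≠ 2, so there is no saddle point; optimal play is mixed.
b3 is strictly dominated by b2 (it gives Player I strictly more in every row), so Player II never plays it.
On the remaining 2×2 (T, B vs b1, b2):
Let Player I play T with probability p. Expected payoff against b1: 2p + (-2)(1−p) = 4p − 2; against b2: (-3)p + 6(1−p) = −9p + 6.
Setting these equal: 4p − 2 = −9p + 6 ⇒ 13p = 8 ⇒ p = 8/13, and the value is (4)·(8/13) − 2 = 6/13.
For Player II: with q = P(b1), equating T's and B's payoffs gives 5q − 3 = −8q + 6 ⇒ q = 9/13.

9/13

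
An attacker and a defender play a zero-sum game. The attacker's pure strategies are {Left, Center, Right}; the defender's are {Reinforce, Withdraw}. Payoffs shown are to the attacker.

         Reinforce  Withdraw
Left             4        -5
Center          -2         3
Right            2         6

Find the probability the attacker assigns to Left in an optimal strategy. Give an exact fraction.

4/13

Row minima: Left → -5, Center → -2, Right → 2; maximin = 2.
Column maxima: Reinforce → 4, Withdraw → 6; minimax = 4.
2 ≠ 4, so there is no saddle point; optimal play is mixed.
Center is strictly dominated by Right, so the attacker never plays it.
On the remaining 2×2 (Left, Right vs Reinforce, Withdraw):
Let the attacker play Left with probability p. Expected payoff against Reinforce: 4p + 2(1−p) = 2p + 2; against Withdraw: (-5)p + 6(1−p) = −11p + 6.
Setting these equal: 2p + 2 = −11p + 6 ⇒ 13p = 4 ⇒ p = 4/13, and the value is (2)·(4/13) + 2 = 34/13.
For the defender: with q = P(Reinforce), equating Left's and Right's payoffs gives 9q − 5 = −4q + 6 ⇒ q = 11/13.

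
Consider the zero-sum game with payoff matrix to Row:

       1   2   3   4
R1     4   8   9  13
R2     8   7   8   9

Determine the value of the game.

36/5

Row minima: R1 → 4, R2 → 7; maximin = 7.
Column maxima: 1 → 8, 2 → 8, 3 → 9, 4 → 13; minimax = 8.
7 ≠ 8, so there is no saddle point; optimal play is mixed.
3 is strictly dominated by 2 (it gives Row strictly more in every row), so Column never plays it.
4 is strictly dominated by 1 (it gives Row strictly more in every row), so Column never plays it.
On the remaining 2×2 (R1, R2 vs 1, 2):
Let Row play R1 with probability p. Expected payoff against 1: 4p + 8(1−p) = −4p + 8; against 2: 8p + 7(1−p) = p + 7.
Setting these equal: −4p + 8 = p + 7 ⇒ −5p = -1 ⇒ p = 1/5, and the value is (-4)·(1/5) + 8 = 36/5.
For Column: with q = P(1), equating R1's and R2's payoffs gives −4q + 8 = q + 7 ⇒ q = 1/5.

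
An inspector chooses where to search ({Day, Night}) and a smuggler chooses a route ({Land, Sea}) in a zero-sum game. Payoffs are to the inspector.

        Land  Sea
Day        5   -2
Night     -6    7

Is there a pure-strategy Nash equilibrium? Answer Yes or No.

No

Row minima: Day → -2, Night → -6; maximin = -2.
Column maxima: Land → 5, Sea → 7; minimax = 5.
-2 ≠ 5, so no pure-strategy equilibrium exists.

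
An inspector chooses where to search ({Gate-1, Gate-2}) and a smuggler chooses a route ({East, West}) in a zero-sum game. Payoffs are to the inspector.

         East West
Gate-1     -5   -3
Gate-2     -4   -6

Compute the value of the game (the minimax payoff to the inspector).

Row minima: Gate-1 → -5, Gate-2 → -6; maximin = -5.
Column maxima: East → -4, West → -3; minimax = -4.
-5 ≠ -4, so there is no saddle point; optimal play is mixed.
Let the inspector play Gate-1 with probability p. Expected payoff against East: (-5)p + (-4)(1−p) = −p − 4; against West: (-3)p + (-6)(1−p) = 3p − 6.
Setting these equal: −p − 4 = 3p − 6 ⇒ −4p = -2 ⇒ p = 1/2, and the value is (-1)·(1/2) − 4 = -9/2.
For the smuggler: with q = P(East), equating Gate-1's and Gate-2's payoffs gives −2q − 3 = 2q − 6 ⇒ q = 3/4.

-9/2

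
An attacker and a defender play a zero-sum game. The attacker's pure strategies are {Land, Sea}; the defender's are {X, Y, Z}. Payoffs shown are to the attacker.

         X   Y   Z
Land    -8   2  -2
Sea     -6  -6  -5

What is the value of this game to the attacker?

Row minima: Land → -8, Sea → -6; maximin = -6.
Column maxima: X → -6, Y → 2, Z → -2; minimax = -6.
Since maximin = minimax = -6, there is a saddle point and the value is -6.

-6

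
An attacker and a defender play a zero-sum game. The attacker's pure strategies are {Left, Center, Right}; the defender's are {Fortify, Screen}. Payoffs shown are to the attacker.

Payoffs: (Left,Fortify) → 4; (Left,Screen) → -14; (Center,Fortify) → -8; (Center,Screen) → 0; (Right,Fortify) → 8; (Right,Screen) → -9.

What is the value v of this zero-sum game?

-72/25

Row minima: Left → -14, Center → -8, Right → -9; maximin = -8.
Column maxima: Fortify → 8, Screen → 0; minimax = 0.
-8 ≠ 0, so there is no saddle point; optimal play is mixed.
Left is strictly dominated by Right, so the attacker never plays it.
On the remaining 2×2 (Center, Right vs Fortify, Screen):
Let the attacker play Center with probability p. Expected payoff against Fortify: (-8)p + 8(1−p) = −16p + 8; against Screen: 0p + (-9)(1−p) = 9p − 9.
Setting these equal: −16p + 8 = 9p − 9 ⇒ −25p = -17 ⇒ p = 17/25, and the value is (-16)·(17/25) + 8 = -72/25.
For the defender: with q = P(Fortify), equating Center's and Right's payoffs gives −8q = 17q − 9 ⇒ q = 9/25.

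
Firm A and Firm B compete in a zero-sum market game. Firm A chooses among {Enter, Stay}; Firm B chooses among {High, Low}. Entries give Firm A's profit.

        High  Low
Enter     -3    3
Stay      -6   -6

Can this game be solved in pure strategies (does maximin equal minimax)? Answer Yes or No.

Yes

Row minima: Enter → -3, Stay → -6; maximin = -3.
Column maxima: High → -3, Low → 3; minimax = -3.
maximin = minimax = -3, so a saddle point exists.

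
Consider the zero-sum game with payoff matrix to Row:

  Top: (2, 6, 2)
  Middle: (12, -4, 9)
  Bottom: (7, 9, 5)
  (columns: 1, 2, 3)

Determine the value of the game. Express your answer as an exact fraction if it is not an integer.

Row minima: Top → 2, Middle → -4, Bottom → 5; maximin = 5.
Column maxima: 1 → 12, 2 → 9, 3 → 9; minimax = 9.
5 ≠ 9, so there is no saddle point; optimal play is mixed.
Top is strictly dominated by Bottom, so Row never plays it.
With Top eliminated, 1 is strictly dominated by 3 (it gives Row strictly more in every remaining row), so Column never plays it.
On the remaining 2×2 (Middle, Bottom vs 2, 3):
Let Row play Middle with probability p. Expected payoff against 2: (-4)p + 9(1−p) = −13p + 9; against 3: 9p + 5(1−p) = 4p + 5.
Setting these equal: −13p + 9 = 4p + 5 ⇒ −17p = -4 ⇒ p = 4/17, and the value is (-13)·(4/17) + 9 = 101/17.
For Column: with q = P(2), equating Middle's and Bottom's payoffs gives −13q + 9 = 4q + 5 ⇒ q = 4/17.

101/17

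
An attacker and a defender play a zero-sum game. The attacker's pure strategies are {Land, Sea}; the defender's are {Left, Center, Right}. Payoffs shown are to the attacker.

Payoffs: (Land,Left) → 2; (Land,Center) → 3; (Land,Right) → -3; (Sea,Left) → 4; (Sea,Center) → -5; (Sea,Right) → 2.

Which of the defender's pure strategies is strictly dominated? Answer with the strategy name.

Right holds the attacker's payoff strictly below Left in every row: -3 < 2, 2 < 4.
So Left is strictly dominated for the defender.

Left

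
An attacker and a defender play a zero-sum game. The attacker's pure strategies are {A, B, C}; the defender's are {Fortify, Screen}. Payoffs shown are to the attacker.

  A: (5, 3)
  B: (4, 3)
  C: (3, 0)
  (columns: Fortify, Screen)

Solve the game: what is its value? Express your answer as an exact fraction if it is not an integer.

3

Row minima: A → 3, B → 3, C → 0; maximin = 3.
Column maxima: Fortify → 5, Screen → 3; minimax = 3.
Since maximin = minimax = 3, there is a saddle point and the value is 3.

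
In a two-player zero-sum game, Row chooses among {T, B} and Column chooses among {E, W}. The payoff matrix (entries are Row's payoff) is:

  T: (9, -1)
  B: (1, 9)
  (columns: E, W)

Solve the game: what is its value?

Row minima: T → -1, B → 1; maximin = 1.
Column maxima: E → 9, W → 9; minimax = 9.
1 ≠ 9, so there is no saddle point; optimal play is mixed.
Let Row play T with probability p. Expected payoff against E: 9p + 1(1−p) = 8p + 1; against W: (-1)p + 9(1−p) = −10p + 9.
Setting these equal: 8p + 1 = −10p + 9 ⇒ 18p = 8 ⇒ p = 4/9, and the value is (8)·(4/9) + 1 = 41/9.
For Column: with q = P(E), equating T's and B's payoffs gives 10q − 1 = −8q + 9 ⇒ q = 5/9.

41/9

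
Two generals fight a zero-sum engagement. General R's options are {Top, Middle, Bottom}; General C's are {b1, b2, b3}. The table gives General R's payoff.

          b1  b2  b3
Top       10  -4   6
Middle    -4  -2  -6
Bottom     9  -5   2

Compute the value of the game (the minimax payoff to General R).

Row minima: Top → -4, Middle → -6, Bottom → -5; maximin = -4.
Column maxima: b1 → 10, b2 → -2, b3 → 6; minimax = -2.
-4 ≠ -2, so there is no saddle point; optimal play is mixed.
Bottom is strictly dominated by Top, so General R never plays it.
b1 is strictly dominated by b3 (it gives General R strictly more in every row), so General C never plays it.
On the remaining 2×2 (Top, Middle vs b2, b3):
Let General R play Top with probability p. Expected payoff against b2: (-4)p + (-2)(1−p) = −2p − 2; against b3: 6p + (-6)(1−p) = 12p − 6.
Setting these equal: −2p − 2 = 12p − 6 ⇒ −14p = -4 ⇒ p = 2/7, and the value is (-2)·(2/7) − 2 = -18/7.
For General C: with q = P(b2), equating Top's and Middle's payoffs gives −10q + 6 = 4q − 6 ⇒ q = 6/7.

-18/7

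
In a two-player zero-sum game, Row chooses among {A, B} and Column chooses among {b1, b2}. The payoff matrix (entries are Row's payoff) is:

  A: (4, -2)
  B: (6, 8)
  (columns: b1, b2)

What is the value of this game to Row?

Row minima: A → -2, B → 6; maximin = 6.
Column maxima: b1 → 6, b2 → 8; minimax = 6.
Since maximin = minimax = 6, there is a saddle point and the value is 6.

6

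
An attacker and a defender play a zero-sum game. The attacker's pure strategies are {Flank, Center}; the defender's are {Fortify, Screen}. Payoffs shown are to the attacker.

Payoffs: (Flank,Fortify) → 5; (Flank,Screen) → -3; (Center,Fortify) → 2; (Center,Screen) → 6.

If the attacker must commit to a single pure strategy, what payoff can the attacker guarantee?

2

Row minima: Flank → -3, Center → 2.
The best of these is 2.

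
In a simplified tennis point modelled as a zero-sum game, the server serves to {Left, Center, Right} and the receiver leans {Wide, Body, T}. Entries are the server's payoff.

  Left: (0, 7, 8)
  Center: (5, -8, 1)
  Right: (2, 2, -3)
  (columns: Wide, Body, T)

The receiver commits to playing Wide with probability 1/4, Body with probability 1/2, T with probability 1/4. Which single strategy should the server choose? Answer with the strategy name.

Expected payoff of Left: (1/4)·0 + (1/2)·7 + (1/4)·8 = 11/2.
Expected payoff of Center: (1/4)·5 + (1/2)·(-8) + (1/4)·1 = -5/2.
Expected payoff of Right: (1/4)·2 + (1/2)·2 + (1/4)·(-3) = 3/4.
The largest is 11/2, so the server's best response is Left.

Left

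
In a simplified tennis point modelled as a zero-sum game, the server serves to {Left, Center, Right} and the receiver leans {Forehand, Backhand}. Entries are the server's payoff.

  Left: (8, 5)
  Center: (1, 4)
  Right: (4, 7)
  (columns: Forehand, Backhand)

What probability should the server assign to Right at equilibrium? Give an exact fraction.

1/2

Row minima: Left → 5, Center → 1, Right → 4; maximin = 5.
Column maxima: Forehand → 8, Backhand → 7; minimax = 7.
5 ≠ 7, so there is no saddle point; optimal play is mixed.
Center is strictly dominated by Left, so the server never plays it.
On the remaining 2×2 (Left, Right vs Forehand, Backhand):
Let the server play Left with probability p. Expected payoff against Forehand: 8p + 4(1−p) = 4p + 4; against Backhand: 5p + 7(1−p) = −2p + 7.
Setting these equal: 4p + 4 = −2p + 7 ⇒ 6p = 3 ⇒ p = 1/2, and the value is (4)·(1/2) + 4 = 6.
For the receiver: with q = P(Forehand), equating Left's and Right's payoffs gives 3q + 5 = −3q + 7 ⇒ q = 1/3.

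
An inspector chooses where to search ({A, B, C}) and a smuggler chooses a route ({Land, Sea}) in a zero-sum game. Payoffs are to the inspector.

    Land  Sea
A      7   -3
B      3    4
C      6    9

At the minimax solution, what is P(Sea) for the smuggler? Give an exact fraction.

Row minima: A → -3, B → 3, C → 6; maximin = 6.
Column maxima: Land → 7, Sea → 9; minimax = 7.
6 ≠ 7, so there is no saddle point; optimal play is mixed.
B is strictly dominated by C, so the inspector never plays it.
On the remaining 2×2 (A, C vs Land, Sea):
Let the inspector play A with probability p. Expected payoff against Land: 7p + 6(1−p) = p + 6; against Sea: (-3)p + 9(1−p) = −12p + 9.
Setting these equal: p + 6 = −12p + 9 ⇒ 13p = 3 ⇒ p = 3/13, and the value is (1)·(3/13) + 6 = 81/13.
For the smuggler: with q = P(Land), equating A's and C's payoffs gives 10q − 3 = −3q + 9 ⇒ q = 12/13.

1/13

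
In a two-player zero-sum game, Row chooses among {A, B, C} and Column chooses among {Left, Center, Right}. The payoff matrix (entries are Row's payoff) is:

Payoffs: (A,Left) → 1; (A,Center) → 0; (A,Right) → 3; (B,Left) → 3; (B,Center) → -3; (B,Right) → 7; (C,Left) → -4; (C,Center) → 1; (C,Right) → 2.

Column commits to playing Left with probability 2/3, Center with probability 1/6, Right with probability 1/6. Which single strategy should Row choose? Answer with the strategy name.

B

Expected payoff of A: (2/3)·1 + (1/6)·0 + (1/6)·3 = 7/6.
Expected payoff of B: (2/3)·3 + (1/6)·(-3) + (1/6)·7 = 8/3.
Expected payoff of C: (2/3)·(-4) + (1/6)·1 + (1/6)·2 = -13/6.
The largest is 8/3, so Row's best response is B.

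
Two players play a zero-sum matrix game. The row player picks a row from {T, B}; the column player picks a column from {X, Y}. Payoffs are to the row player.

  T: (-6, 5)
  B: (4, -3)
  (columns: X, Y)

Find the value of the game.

1/9

Row minima: T → -6, B → -3; maximin = -3.
Column maxima: X → 4, Y → 5; minimax = 4.
-3 ≠ 4, so there is no saddle point; optimal play is mixed.
Let the row player play T with probability p. Expected payoff against X: (-6)p + 4(1−p) = −10p + 4; against Y: 5p + (-3)(1−p) = 8p − 3.
Setting these equal: −10p + 4 = 8p − 3 ⇒ −18p = -7 ⇒ p = 7/18, and the value is (-10)·(7/18) + 4 = 1/9.
For the column player: with q = P(X), equating T's and B's payoffs gives −11q + 5 = 7q − 3 ⇒ q = 4/9.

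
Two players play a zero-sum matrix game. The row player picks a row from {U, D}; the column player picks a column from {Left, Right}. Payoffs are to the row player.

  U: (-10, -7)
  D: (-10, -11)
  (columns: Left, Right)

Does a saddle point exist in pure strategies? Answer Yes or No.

Row minima: U → -10, D → -11; maximin = -10.
Column maxima: Left → -10, Right → -7; minimax = -10.
maximin = minimax = -10, so a saddle point exists.

Yes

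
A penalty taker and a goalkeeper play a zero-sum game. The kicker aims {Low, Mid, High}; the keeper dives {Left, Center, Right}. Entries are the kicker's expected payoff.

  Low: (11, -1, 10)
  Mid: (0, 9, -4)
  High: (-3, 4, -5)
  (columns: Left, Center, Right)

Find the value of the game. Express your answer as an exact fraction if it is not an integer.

Row minima: Low → -1, Mid → -4, High → -5; maximin = -1.
Column maxima: Left → 11, Center → 9, Right → 10; minimax = 9.
-1 ≠ 9, so there is no saddle point; optimal play is mixed.
High is strictly dominated by Mid, so the kicker never plays it.
Left is strictly dominated by Right (it gives the kicker strictly more in every row), so the keeper never plays it.
On the remaining 2×2 (Low, Mid vs Center, Right):
Let the kicker play Low with probability p. Expected payoff against Center: (-1)p + 9(1−p) = −10p + 9; against Right: 10p + (-4)(1−p) = 14p − 4.
Setting these equal: −10p + 9 = 14p − 4 ⇒ −24p = -13 ⇒ p = 13/24, and the value is (-10)·(13/24) + 9 = 43/12.
For the keeper: with q = P(Center), equating Low's and Mid's payoffs gives −11q + 10 = 13q − 4 ⇒ q = 7/12.

43/12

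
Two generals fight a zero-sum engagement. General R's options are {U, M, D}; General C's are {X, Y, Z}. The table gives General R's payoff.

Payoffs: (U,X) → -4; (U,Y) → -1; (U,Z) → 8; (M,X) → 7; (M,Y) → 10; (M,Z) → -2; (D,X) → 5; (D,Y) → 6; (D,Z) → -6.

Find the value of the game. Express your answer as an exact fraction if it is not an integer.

16/7

Row minima: U → -4, M → -2, D → -6; maximin = -2.
Column maxima: X → 7, Y → 10, Z → 8; minimax = 7.
-2 ≠ 7, so there is no saddle point; optimal play is mixed.
D is strictly dominated by M, so General R never plays it.
Y is strictly dominated by X (it gives General R strictly more in every row), so General C never plays it.
On the remaining 2×2 (U, M vs X, Z):
Let General R play U with probability p. Expected payoff against X: (-4)p + 7(1−p) = −11p + 7; against Z: 8p + (-2)(1−p) = 10p − 2.
Setting these equal: −11p + 7 = 10p − 2 ⇒ −21p = -9 ⇒ p = 3/7, and the value is (-11)·(3/7) + 7 = 16/7.
For General C: with q = P(X), equating U's and M's payoffs gives −12q + 8 = 9q − 2 ⇒ q = 10/21.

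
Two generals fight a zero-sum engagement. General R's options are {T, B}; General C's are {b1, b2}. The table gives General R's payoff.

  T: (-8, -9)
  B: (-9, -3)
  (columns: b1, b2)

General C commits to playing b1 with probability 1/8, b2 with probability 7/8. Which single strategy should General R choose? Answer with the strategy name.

B

Expected payoff of T: (1/8)·(-8) + (7/8)·(-9) = -71/8.
Expected payoff of B: (1/8)·(-9) + (7/8)·(-3) = -15/4.
The largest is -15/4, so General R's best response is B.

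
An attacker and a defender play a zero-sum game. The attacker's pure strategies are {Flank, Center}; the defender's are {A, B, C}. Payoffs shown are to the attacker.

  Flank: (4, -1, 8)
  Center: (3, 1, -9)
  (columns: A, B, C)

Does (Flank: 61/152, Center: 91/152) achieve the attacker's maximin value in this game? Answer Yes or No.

No

Against A this mix gives (61/152)·4 + (91/152)·3 = 517/152.
Against B this mix gives (61/152)·(-1) + (91/152)·1 = 15/76.
Against C this mix gives (61/152)·8 + (91/152)·(-9) = -331/152.
The defender will play C, holding the attacker to -331/152. Shifting weight toward the row that does better against C would raise this floor (the equalizing mix achieves -1/19 against both C and B), so the proposed strategy is not optimal.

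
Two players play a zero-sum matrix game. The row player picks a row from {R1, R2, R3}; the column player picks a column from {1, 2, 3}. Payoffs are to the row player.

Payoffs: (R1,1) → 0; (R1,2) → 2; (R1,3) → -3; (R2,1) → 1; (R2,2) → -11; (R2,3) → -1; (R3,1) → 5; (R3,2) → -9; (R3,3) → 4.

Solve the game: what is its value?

-19/18

Row minima: R1 → -3, R2 → -11, R3 → -9; maximin = -3.
Column maxima: 1 → 5, 2 → 2, 3 → 4; minimax = 2.
-3 ≠ 2, so there is no saddle point; optimal play is mixed.
R2 is strictly dominated by R3, so the row player never plays it.
1 is strictly dominated by 3 (it gives the row player strictly more in every row), so the column player never plays it.
On the remaining 2×2 (R1, R3 vs 2, 3):
Let the row player play R1 with probability p. Expected payoff against 2: 2p + (-9)(1−p) = 11p − 9; against 3: (-3)p + 4(1−p) = −7p + 4.
Setting these equal: 11p − 9 = −7p + 4 ⇒ 18p = 13 ⇒ p = 13/18, and the value is (11)·(13/18) − 9 = -19/18.
For the column player: with q = P(2), equating R1's and R3's payoffs gives 5q − 3 = −13q + 4 ⇒ q = 7/18.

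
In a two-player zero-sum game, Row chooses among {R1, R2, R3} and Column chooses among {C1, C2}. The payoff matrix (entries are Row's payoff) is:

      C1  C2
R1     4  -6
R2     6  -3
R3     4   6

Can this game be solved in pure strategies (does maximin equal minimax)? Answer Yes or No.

No

Row minima: R1 → -6, R2 → -3, R3 → 4; maximin = 4.
Column maxima: C1 → 6, C2 → 6; minimax = 6.
4 ≠ 6, so no pure-strategy equilibrium exists.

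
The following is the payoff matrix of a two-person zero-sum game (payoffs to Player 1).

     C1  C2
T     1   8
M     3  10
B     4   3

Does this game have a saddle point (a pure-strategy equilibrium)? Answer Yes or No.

Row minima: T → 1, M → 3, B → 3; maximin = 3.
Column maxima: C1 → 4, C2 → 10; minimax = 4.
3 ≠ 4, so no pure-strategy equilibrium exists.

No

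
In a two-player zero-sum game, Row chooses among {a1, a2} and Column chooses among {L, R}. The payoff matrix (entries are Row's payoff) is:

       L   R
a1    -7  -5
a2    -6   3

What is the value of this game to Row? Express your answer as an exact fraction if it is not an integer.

Row minima: a1 → -7, a2 → -6; maximin = -6.
Column maxima: L → -6, R → 3; minimax = -6.
Since maximin = minimax = -6, there is a saddle point and the value is -6.

-6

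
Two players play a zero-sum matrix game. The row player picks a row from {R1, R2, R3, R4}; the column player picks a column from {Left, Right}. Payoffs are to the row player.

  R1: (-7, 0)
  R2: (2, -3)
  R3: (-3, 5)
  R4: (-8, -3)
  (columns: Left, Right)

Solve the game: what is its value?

Row minima: R1 → -7, R2 → -3, R3 → -3, R4 → -8; maximin = -3.
Column maxima: Left → 2, Right → 5; minimax = 2.
-3 ≠ 2, so there is no saddle point; optimal play is mixed.
R1 is strictly dominated by R3, so the row player never plays it.
R4 is strictly dominated by R3, so the row player never plays it.
On the remaining 2×2 (R2, R3 vs Left, Right):
Let the row player play R2 with probability p. Expected payoff against Left: 2p + (-3)(1−p) = 5p − 3; against Right: (-3)p + 5(1−p) = −8p + 5.
Setting these equal: 5p − 3 = −8p + 5 ⇒ 13p = 8 ⇒ p = 8/13, and the value is (5)·(8/13) − 3 = 1/13.
For the column player: with q = P(Left), equating R2's and R3's payoffs gives 5q − 3 = −8q + 5 ⇒ q = 8/13.

1/13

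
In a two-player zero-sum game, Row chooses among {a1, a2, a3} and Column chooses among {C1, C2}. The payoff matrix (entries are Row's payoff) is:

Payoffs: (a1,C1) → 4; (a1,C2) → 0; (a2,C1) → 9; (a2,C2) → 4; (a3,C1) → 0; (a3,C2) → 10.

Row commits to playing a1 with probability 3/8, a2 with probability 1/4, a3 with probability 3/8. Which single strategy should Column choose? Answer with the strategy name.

C1

If Column plays C1, Row's expected payoff is (3/8)·4 + (1/4)·9 + (3/8)·0 = 15/4.
If Column plays C2, Row's expected payoff is (3/8)·0 + (1/4)·4 + (3/8)·10 = 19/4.
Column minimizes Row's payoff; the smallest is 15/4, so the best response is C1.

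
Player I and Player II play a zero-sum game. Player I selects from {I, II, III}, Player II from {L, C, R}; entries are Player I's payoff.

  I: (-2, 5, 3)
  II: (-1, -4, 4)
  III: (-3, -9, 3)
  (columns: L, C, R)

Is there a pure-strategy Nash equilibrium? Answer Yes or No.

Row minima: I → -2, II → -4, III → -9; maximin = -2.
Column maxima: L → -1, C → 5, R → 4; minimax = -1.
-2 ≠ -1, so no pure-strategy equilibrium exists.

No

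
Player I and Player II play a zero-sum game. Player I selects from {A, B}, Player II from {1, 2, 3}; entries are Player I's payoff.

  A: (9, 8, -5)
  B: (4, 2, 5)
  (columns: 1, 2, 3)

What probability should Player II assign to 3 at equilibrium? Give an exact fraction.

3/8

Row minima: A → -5, B → 2; maximin = 2.
Column maxima: 1 → 9, 2 → 8, 3 → 5; minimax = 5.
2 ≠ 5, so there is no saddle point; optimal play is mixed.
1 is strictly dominated by 2 (it gives Player I strictly more in every row), so Player II never plays it.
On the remaining 2×2 (A, B vs 2, 3):
Let Player I play A with probability p. Expected payoff against 2: 8p + 2(1−p) = 6p + 2; against 3: (-5)p + 5(1−p) = −10p + 5.
Setting these equal: 6p + 2 = −10p + 5 ⇒ 16p = 3 ⇒ p = 3/16, and the value is (6)·(3/16) + 2 = 25/8.
For Player II: with q = P(2), equating A's and B's payoffs gives 13q − 5 = −3q + 5 ⇒ q = 5/8.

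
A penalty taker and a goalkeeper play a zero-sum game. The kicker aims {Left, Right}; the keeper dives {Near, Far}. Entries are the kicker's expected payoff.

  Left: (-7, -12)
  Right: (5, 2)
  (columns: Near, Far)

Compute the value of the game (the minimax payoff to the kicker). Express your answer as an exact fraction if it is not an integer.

2

Row minima: Left → -12, Right → 2; maximin = 2.
Column maxima: Near → 5, Far → 2; minimax = 2.
Since maximin = minimax = 2, there is a saddle point and the value is 2.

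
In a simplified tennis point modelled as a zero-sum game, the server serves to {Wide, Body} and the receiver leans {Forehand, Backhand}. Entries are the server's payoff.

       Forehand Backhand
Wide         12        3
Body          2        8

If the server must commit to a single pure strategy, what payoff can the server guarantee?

3

Row minima: Wide → 3, Body → 2.
The best of these is 3.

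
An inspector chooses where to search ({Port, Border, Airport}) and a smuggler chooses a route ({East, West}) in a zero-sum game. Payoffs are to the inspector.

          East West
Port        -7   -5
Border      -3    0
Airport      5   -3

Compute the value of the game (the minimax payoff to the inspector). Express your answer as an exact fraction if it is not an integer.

Row minima: Port → -7, Border → -3, Airport → -3; maximin = -3.
Column maxima: East → 5, West → 0; minimax = 0.
-3 ≠ 0, so there is no saddle point; optimal play is mixed.
Port is strictly dominated by Border, so the inspector never plays it.
On the remaining 2×2 (Border, Airport vs East, West):
Let the inspector play Border with probability p. Expected payoff against East: (-3)p + 5(1−p) = −8p + 5; against West: 0p + (-3)(1−p) = 3p − 3.
Setting these equal: −8p + 5 = 3p − 3 ⇒ −11p = -8 ⇒ p = 8/11, and the value is (-8)·(8/11) + 5 = -9/11.
For the smuggler: with q = P(East), equating Border's and Airport's payoffs gives −3q = 8q − 3 ⇒ q = 3/11.

-9/11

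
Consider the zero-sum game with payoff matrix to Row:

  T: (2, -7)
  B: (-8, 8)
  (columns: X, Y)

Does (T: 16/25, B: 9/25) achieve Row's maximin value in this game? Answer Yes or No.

Yes

Against X this mix gives (16/25)·2 + (9/25)·(-8) = -8/5.
Against Y this mix gives (16/25)·(-7) + (9/25)·8 = -8/5.
All of Column's active replies (X, Y) yield -8/5, and no column does worse for Row. The mix makes Column indifferent and guarantees -8/5, so it is optimal.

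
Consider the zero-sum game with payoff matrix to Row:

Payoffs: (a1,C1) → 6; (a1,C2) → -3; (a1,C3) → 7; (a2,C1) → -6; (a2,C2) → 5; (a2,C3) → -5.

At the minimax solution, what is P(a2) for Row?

9/20

Row minima: a1 → -3, a2 → -6; maximin = -3.
Column maxima: C1 → 6, C2 → 5, C3 → 7; minimax = 5.
-3 ≠ 5, so there is no saddle point; optimal play is mixed.
C3 is strictly dominated by C1 (it gives Row strictly more in every row), so Column never plays it.
On the remaining 2×2 (a1, a2 vs C1, C2):
Let Row play a1 with probability p. Expected payoff against C1: 6p + (-6)(1−p) = 12p − 6; against C2: (-3)p + 5(1−p) = −8p + 5.
Setting these equal: 12p − 6 = −8p + 5 ⇒ 20p = 11 ⇒ p = 11/20, and the value is (12)·(11/20) − 6 = 3/5.
For Column: with q = P(C1), equating a1's and a2's payoffs gives 9q − 3 = −11q + 5 ⇒ q = 2/5.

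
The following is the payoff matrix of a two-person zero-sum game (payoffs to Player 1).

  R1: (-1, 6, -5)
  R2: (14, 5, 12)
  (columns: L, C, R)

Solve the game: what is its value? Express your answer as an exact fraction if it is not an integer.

Row minima: R1 → -5, R2 → 5; maximin = 5.
Column maxima: L → 14, C → 6, R → 12; minimax = 6.
5 ≠ 6, so there is no saddle point; optimal play is mixed.
L is strictly dominated by R (it gives Player 1 strictly more in every row), so Player 2 never plays it.
On the remaining 2×2 (R1, R2 vs C, R):
Let Player 1 play R1 with probability p. Expected payoff against C: 6p + 5(1−p) = p + 5; against R: (-5)p + 12(1−p) = −17p + 12.
Setting these equal: p + 5 = −17p + 12 ⇒ 18p = 7 ⇒ p = 7/18, and the value is (1)·(7/18) + 5 = 97/18.
For Player 2: with q = P(C), equating R1's and R2's payoffs gives 11q − 5 = −7q + 12 ⇒ q = 17/18.

97/18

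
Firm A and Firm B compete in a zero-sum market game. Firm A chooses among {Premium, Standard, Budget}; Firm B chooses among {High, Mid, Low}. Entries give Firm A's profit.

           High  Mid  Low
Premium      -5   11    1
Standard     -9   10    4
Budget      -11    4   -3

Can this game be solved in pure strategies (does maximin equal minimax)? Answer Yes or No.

Row minima: Premium → -5, Standard → -9, Budget → -11; maximin = -5.
Column maxima: High → -5, Mid → 11, Low → 4; minimax = -5.
maximin = minimax = -5, so a saddle point exists.

Yes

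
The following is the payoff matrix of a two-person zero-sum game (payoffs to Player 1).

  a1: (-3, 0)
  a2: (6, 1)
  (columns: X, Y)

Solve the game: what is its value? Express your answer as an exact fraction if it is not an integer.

1

Row minima: a1 → -3, a2 → 1; maximin = 1.
Column maxima: X → 6, Y → 1; minimax = 1.
Since maximin = minimax = 1, there is a saddle point and the value is 1.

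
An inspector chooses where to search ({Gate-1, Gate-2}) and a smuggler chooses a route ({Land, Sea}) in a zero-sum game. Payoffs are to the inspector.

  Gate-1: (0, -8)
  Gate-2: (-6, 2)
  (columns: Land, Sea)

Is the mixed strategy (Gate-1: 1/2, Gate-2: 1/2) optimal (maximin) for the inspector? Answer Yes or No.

Against Land this mix gives (1/2)·0 + (1/2)·(-6) = -3.
Against Sea this mix gives (1/2)·(-8) + (1/2)·2 = -3.
All of the smuggler's active replies (Land, Sea) yield -3, and no column does worse for the inspector. The mix makes the smuggler indifferent and guarantees -3, so it is optimal.

Yes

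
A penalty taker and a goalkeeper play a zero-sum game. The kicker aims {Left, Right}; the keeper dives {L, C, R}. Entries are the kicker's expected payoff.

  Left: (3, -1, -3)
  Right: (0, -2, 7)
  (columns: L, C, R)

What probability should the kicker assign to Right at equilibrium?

2/11

Row minima: Left → -3, Right → -2; maximin = -2.
Column maxima: L → 3, C → -1, R → 7; minimax = -1.
-2 ≠ -1, so there is no saddle point; optimal play is mixed.
L is strictly dominated by C (it gives the kicker strictly more in every row), so the keeper never plays it.
On the remaining 2×2 (Left, Right vs C, R):
Let the kicker play Left with probability p. Expected payoff against C: (-1)p + (-2)(1−p) = p − 2; against R: (-3)p + 7(1−p) = −10p + 7.
Setting these equal: p − 2 = −10p + 7 ⇒ 11p = 9 ⇒ p = 9/11, and the value is (1)·(9/11) − 2 = -13/11.
For the keeper: with q = P(C), equating Left's and Right's payoffs gives 2q − 3 = −9q + 7 ⇒ q = 10/11.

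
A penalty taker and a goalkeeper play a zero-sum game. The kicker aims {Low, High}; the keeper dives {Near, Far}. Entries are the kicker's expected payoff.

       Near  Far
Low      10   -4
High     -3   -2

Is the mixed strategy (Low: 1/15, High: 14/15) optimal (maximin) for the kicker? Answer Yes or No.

Yes

Against Near this mix gives (1/15)·10 + (14/15)·(-3) = -32/15.
Against Far this mix gives (1/15)·(-4) + (14/15)·(-2) = -32/15.
All of the keeper's active replies (Near, Far) yield -32/15, and no column does worse for the kicker. The mix makes the keeper indifferent and guarantees -32/15, so it is optimal.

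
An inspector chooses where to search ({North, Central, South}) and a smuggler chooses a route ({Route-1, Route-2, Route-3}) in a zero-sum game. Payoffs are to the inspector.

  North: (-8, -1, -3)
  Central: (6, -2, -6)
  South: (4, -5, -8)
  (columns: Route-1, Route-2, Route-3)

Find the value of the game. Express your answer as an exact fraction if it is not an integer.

-66/17

Row minima: North → -8, Central → -6, South → -8; maximin = -6.
Column maxima: Route-1 → 6, Route-2 → -1, Route-3 → -3; minimax = -3.
-6 ≠ -3, so there is no saddle point; optimal play is mixed.
South is strictly dominated by Central, so the inspector never plays it.
Route-2 is strictly dominated by Route-3 (it gives the inspector strictly more in every row), so the smuggler never plays it.
On the remaining 2×2 (North, Central vs Route-1, Route-3):
Let the inspector play North with probability p. Expected payoff against Route-1: (-8)p + 6(1−p) = −14p + 6; against Route-3: (-3)p + (-6)(1−p) = 3p − 6.
Setting these equal: −14p + 6 = 3p − 6 ⇒ −17p = -12 ⇒ p = 12/17, and the value is (-14)·(12/17) + 6 = -66/17.
For the smuggler: with q = P(Route-1), equating North's and Central's payoffs gives −5q − 3 = 12q − 6 ⇒ q = 3/17.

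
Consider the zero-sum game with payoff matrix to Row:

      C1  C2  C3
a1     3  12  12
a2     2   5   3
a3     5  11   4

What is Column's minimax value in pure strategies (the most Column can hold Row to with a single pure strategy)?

Column maxima: C1 → 5, C2 → 12, C3 → 12.
The smallest of these is 5.

5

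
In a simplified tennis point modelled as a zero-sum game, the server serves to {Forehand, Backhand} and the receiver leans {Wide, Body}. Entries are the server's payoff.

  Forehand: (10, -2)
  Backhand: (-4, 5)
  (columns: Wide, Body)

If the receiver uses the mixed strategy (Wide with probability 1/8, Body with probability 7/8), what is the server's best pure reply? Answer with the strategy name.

Backhand

Expected payoff of Forehand: (1/8)·10 + (7/8)·(-2) = -1/2.
Expected payoff of Backhand: (1/8)·(-4) + (7/8)·5 = 31/8.
The largest is 31/8, so the server's best response is Backhand.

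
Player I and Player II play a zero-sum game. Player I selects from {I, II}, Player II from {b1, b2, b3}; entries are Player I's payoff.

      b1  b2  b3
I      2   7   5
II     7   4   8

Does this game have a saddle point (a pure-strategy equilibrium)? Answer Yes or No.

Row minima: I → 2, II → 4; maximin = 4.
Column maxima: b1 → 7, b2 → 7, b3 → 8; minimax = 7.
4 ≠ 7, so no pure-strategy equilibrium exists.

No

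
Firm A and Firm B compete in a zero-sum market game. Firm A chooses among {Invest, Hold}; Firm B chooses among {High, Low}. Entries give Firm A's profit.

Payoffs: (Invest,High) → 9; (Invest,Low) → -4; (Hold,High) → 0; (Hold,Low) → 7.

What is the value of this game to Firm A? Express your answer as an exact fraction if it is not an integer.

63/20

Row minima: Invest → -4, Hold → 0; maximin = 0.
Column maxima: High → 9, Low → 7; minimax = 7.
0 ≠ 7, so there is no saddle point; optimal play is mixed.
Let Firm A play Invest with probability p. Expected payoff against High: 9p + 0(1−p) = 9p; against Low: (-4)p + 7(1−p) = −11p + 7.
Setting these equal: 9p = −11p + 7 ⇒ 20p = 7 ⇒ p = 7/20, and the value is (9)·(7/20) = 63/20.
For Firm B: with q = P(High), equating Invest's and Hold's payoffs gives 13q − 4 = −7q + 7 ⇒ q = 11/20.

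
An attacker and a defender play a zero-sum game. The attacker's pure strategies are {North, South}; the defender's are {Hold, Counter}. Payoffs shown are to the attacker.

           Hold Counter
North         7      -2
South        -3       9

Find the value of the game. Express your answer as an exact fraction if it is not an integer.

19/7

Row minima: North → -2, South → -3; maximin = -2.
Column maxima: Hold → 7, Counter → 9; minimax = 7.
-2 ≠ 7, so there is no saddle point; optimal play is mixed.
Let the attacker play North with probability p. Expected payoff against Hold: 7p + (-3)(1−p) = 10p − 3; against Counter: (-2)p + 9(1−p) = −11p + 9.
Setting these equal: 10p − 3 = −11p + 9 ⇒ 21p = 12 ⇒ p = 4/7, and the value is (10)·(4/7) − 3 = 19/7.
For the defender: with q = P(Hold), equating North's and South's payoffs gives 9q − 2 = −12q + 9 ⇒ q = 11/21.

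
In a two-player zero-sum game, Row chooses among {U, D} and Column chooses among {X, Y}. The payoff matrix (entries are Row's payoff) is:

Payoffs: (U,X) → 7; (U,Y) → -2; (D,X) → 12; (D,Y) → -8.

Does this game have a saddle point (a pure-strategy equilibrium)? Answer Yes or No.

Row minima: U → -2, D → -8; maximin = -2.
Column maxima: X → 12, Y → -2; minimax = -2.
maximin = minimax = -2, so a saddle point exists.

Yes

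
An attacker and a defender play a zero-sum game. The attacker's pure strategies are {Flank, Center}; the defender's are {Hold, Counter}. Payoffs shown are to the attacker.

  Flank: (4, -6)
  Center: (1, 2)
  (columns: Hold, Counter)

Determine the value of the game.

14/11

Row minima: Flank → -6, Center → 1; maximin = 1.
Column maxima: Hold → 4, Counter → 2; minimax = 2.
1 ≠ 2, so there is no saddle point; optimal play is mixed.
Let the attacker play Flank with probability p. Expected payoff against Hold: 4p + 1(1−p) = 3p + 1; against Counter: (-6)p + 2(1−p) = −8p + 2.
Setting these equal: 3p + 1 = −8p + 2 ⇒ 11p = 1 ⇒ p = 1/11, and the value is (3)·(1/11) + 1 = 14/11.
For the defender: with q = P(Hold), equating Flank's and Center's payoffs gives 10q − 6 = −q + 2 ⇒ q = 8/11.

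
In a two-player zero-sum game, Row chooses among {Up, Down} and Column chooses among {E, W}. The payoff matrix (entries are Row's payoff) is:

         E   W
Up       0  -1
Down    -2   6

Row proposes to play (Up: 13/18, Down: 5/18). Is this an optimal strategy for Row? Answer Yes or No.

No

Against E this mix gives (13/18)·0 + (5/18)·(-2) = -5/9.
Against W this mix gives (13/18)·(-1) + (5/18)·6 = 17/18.
Column will play E, holding Row to -5/9. Shifting weight toward the row that does better against E would raise this floor (the equalizing mix achieves -2/9 against both E and W), so the proposed strategy is not optimal.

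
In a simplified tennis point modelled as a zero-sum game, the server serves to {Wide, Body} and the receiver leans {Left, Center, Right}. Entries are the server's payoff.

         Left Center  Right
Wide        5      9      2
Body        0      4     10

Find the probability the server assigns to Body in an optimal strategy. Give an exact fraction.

3/13

Row minima: Wide → 2, Body → 0; maximin = 2.
Column maxima: Left → 5, Center → 9, Right → 10; minimax = 5.
2 ≠ 5, so there is no saddle point; optimal play is mixed.
Center is strictly dominated by Left (it gives the server strictly more in every row), so the receiver never plays it.
On the remaining 2×2 (Wide, Body vs Left, Right):
Let the server play Wide with probability p. Expected payoff against Left: 5p + 0(1−p) = 5p; against Right: 2p + 10(1−p) = −8p + 10.
Setting these equal: 5p = −8p + 10 ⇒ 13p = 10 ⇒ p = 10/13, and the value is (5)·(10/13) = 50/13.
For the receiver: with q = P(Left), equating Wide's and Body's payoffs gives 3q + 2 = −10q + 10 ⇒ q = 8/13.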